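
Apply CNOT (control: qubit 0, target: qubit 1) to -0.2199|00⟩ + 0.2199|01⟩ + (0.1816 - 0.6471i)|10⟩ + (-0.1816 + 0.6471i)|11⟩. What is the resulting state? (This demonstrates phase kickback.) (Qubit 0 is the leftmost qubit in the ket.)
-0.2199|00⟩ + 0.2199|01⟩ + (-0.1816 + 0.6471i)|10⟩ + (0.1816 - 0.6471i)|11⟩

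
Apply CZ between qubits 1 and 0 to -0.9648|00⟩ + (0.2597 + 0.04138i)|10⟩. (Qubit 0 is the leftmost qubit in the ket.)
-0.9648|00⟩ + (0.2597 + 0.04138i)|10⟩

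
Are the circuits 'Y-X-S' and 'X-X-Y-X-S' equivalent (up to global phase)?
Yes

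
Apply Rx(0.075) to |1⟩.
-0.03749i|0⟩ + 0.9993|1⟩

Rx(0.075) = [[cos(θ/2), −i·sin(θ/2)], [−i·sin(θ/2), cos(θ/2)]]; θ = 0.075, cos(θ/2) ≈ 0.999297, sin(θ/2) ≈ 0.0374912.
With a = amp(|0⟩) = 0 and b = amp(|1⟩) = 1:
new amp(|0⟩) = (0.999297)·a + (-0.0374912i)·b = -0.03749i
new amp(|1⟩) = (-0.0374912i)·a + (0.999297)·b = 0.9993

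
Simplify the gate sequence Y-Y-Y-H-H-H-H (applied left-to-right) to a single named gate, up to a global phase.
Y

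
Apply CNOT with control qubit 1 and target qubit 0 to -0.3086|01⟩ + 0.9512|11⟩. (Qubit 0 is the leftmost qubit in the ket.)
0.9512|01⟩ - 0.3086|11⟩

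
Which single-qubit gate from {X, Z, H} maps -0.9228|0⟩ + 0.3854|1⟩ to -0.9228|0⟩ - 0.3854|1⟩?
Z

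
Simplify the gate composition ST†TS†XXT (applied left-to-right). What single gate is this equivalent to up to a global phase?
T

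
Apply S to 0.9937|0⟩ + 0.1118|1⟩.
0.9937|0⟩ + 0.1118i|1⟩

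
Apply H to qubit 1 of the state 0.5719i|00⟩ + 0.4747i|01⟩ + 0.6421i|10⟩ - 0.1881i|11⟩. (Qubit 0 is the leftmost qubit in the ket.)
0.7401i|00⟩ + 0.06873i|01⟩ + 0.321i|10⟩ + 0.587i|11⟩

H on qubit 1 mixes each pair of kets that differ only in qubit 1: amplitudes (a, b) of (|…0…⟩, |…1…⟩) become ((a + b)/√2, (a − b)/√2). Kets absent from the input have amplitude 0.
(|00⟩, |01⟩): (a, b) = (0.5719i, 0.4747i) → (0.7401i, 0.06873i)
(|10⟩, |11⟩): (a, b) = (0.6421i, -0.1881i) → (0.321i, 0.587i)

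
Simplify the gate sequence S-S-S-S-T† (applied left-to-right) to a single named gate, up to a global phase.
T†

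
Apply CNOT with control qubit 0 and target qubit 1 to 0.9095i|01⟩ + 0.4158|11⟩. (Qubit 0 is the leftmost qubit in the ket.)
0.9095i|01⟩ + 0.4158|10⟩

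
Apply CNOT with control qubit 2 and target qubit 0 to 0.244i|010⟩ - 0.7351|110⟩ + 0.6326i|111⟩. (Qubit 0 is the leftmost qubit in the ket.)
0.244i|010⟩ + 0.6326i|011⟩ - 0.7351|110⟩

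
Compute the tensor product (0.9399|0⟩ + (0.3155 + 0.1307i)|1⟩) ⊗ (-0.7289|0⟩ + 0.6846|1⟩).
-0.6851|00⟩ + 0.6435|01⟩ + (-0.23 - 0.09527i)|10⟩ + (0.216 + 0.08948i)|11⟩

amp(|b₁b₂…⟩) = product of the factor amplitudes for bits b₁, b₂, …; only kets whose every factor amplitude is nonzero survive.
|00⟩: (0.9399)(-0.7289) = -0.6851
|01⟩: (0.9399)(0.6846) = 0.6435
|10⟩: (0.3155 + 0.1307i)(-0.7289) = (-0.23 - 0.09527i)
|11⟩: (0.3155 + 0.1307i)(0.6846) = (0.216 + 0.08948i)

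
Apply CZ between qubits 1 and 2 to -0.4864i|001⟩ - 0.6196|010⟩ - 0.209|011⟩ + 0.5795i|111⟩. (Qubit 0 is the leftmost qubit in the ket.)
-0.4864i|001⟩ - 0.6196|010⟩ + 0.209|011⟩ - 0.5795i|111⟩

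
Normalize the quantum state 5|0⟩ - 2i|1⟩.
0.9285|0⟩ - 0.3714i|1⟩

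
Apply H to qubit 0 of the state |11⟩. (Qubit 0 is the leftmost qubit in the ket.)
1/√2|01⟩ - 1/√2|11⟩

H on qubit 0 mixes each pair of kets that differ only in qubit 0: amplitudes (a, b) of (|…0…⟩, |…1…⟩) become ((a + b)/√2, (a − b)/√2). Kets absent from the input have amplitude 0.
(|01⟩, |11⟩): (a, b) = (0, 1) → (1/√2, -1/√2)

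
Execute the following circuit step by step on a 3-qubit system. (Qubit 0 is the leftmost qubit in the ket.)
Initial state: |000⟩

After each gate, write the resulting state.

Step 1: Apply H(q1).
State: 1/√2|000⟩ + 1/√2|010⟩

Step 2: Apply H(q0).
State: 1/2|000⟩ + 1/2|010⟩ + 1/2|100⟩ + 1/2|110⟩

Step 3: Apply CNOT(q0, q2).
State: 1/2|000⟩ + 1/2|010⟩ + 1/2|101⟩ + 1/2|111⟩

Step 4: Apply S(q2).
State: 1/2|000⟩ + 1/2|010⟩ + (1/2)i|101⟩ + (1/2)i|111⟩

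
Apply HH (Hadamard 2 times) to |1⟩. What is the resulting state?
|1⟩

H² = I, so an even number of Hadamards cancels: H^2 = I and the state is unchanged.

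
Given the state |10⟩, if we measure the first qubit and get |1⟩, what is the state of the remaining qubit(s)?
|0⟩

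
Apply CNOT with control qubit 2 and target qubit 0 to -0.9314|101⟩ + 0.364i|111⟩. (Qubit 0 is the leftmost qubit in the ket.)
-0.9314|001⟩ + 0.364i|011⟩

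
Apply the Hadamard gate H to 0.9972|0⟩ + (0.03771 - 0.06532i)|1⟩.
(0.7318 - 0.04619i)|0⟩ + (0.6785 + 0.04619i)|1⟩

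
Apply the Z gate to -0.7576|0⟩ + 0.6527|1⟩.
-0.7576|0⟩ - 0.6527|1⟩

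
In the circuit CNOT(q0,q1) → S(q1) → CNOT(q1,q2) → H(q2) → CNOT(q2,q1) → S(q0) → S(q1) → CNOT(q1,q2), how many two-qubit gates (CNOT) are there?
4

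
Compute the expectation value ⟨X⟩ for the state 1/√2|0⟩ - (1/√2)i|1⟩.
0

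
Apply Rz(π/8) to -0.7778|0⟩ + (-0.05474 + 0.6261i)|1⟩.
(-0.7629 + 0.1517i)|0⟩ + (-0.1758 + 0.6034i)|1⟩

Rz(π/8) = [[e^(−iθ/2), 0], [0, e^(iθ/2)]] with e^(±iθ/2) = cos(θ/2) ± i·sin(θ/2); θ = π/8, cos(θ/2) ≈ 0.980785, sin(θ/2) ≈ 0.19509.
With a = amp(|0⟩) = -0.7778 and b = amp(|1⟩) = (-0.05474 + 0.6261i):
new amp(|0⟩) = (0.980785 - 0.19509i)·a = (-0.7629 + 0.1517i)
new amp(|1⟩) = (0.980785 + 0.19509i)·b = (-0.1758 + 0.6034i)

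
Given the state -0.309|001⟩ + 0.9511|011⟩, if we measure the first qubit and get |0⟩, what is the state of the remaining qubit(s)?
-0.309|01⟩ + 0.9511|11⟩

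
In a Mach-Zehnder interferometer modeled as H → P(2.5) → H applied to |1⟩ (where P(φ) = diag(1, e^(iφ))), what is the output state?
(0.9006 - 0.2992i)|0⟩ + (0.09943 + 0.2992i)|1⟩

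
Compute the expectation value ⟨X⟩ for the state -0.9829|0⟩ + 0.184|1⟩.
-0.3617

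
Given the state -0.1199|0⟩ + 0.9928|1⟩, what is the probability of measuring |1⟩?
0.9857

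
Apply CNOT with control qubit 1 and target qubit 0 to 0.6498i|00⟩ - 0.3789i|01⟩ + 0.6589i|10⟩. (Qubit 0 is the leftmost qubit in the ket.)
0.6498i|00⟩ + 0.6589i|10⟩ - 0.3789i|11⟩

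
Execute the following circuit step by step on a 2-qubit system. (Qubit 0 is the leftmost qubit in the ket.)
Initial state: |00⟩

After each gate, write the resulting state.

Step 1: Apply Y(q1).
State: i|01⟩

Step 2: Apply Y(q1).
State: |00⟩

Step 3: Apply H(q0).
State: 1/√2|00⟩ + 1/√2|10⟩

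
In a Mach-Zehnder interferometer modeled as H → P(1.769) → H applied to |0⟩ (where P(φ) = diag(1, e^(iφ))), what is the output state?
(0.4015 + 0.4902i)|0⟩ + (0.5985 - 0.4902i)|1⟩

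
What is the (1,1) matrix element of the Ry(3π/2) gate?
-1/√2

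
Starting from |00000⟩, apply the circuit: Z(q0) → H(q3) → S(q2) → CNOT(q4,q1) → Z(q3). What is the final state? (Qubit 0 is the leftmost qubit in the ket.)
1/√2|00000⟩ - 1/√2|00010⟩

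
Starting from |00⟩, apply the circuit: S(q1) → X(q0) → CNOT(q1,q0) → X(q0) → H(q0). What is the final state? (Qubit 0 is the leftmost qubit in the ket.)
1/√2|00⟩ + 1/√2|10⟩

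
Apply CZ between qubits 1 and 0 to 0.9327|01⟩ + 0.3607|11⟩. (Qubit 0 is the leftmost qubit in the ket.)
0.9327|01⟩ - 0.3607|11⟩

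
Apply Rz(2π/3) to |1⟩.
(1/2 + 0.866i)|1⟩

Rz(2π/3) = [[e^(−iθ/2), 0], [0, e^(iθ/2)]] with e^(±iθ/2) = cos(θ/2) ± i·sin(θ/2); θ = 2π/3, cos(θ/2) ≈ 0.5, sin(θ/2) ≈ 0.866025.
With a = amp(|0⟩) = 0 and b = amp(|1⟩) = 1:
new amp(|0⟩) = (0.5 - 0.866025i)·a = 0
new amp(|1⟩) = (0.5 + 0.866025i)·b = (1/2 + 0.866i)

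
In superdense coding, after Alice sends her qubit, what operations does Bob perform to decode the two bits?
CNOT (Alice's qubit controls Bob's), then H on Alice's qubit, then measure both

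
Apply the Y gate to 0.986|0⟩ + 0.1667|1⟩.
-0.1667i|0⟩ + 0.986i|1⟩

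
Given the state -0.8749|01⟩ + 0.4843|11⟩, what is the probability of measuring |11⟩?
0.2345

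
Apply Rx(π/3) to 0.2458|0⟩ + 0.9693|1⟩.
(0.2129 - 0.4847i)|0⟩ + (0.8394 - 0.1229i)|1⟩

Rx(π/3) = [[cos(θ/2), −i·sin(θ/2)], [−i·sin(θ/2), cos(θ/2)]]; θ = π/3, cos(θ/2) ≈ 0.866025, sin(θ/2) ≈ 0.5.
With a = amp(|0⟩) = 0.2458 and b = amp(|1⟩) = 0.9693:
new amp(|0⟩) = (0.866025)·a + (-0.5i)·b = (0.2129 - 0.4847i)
new amp(|1⟩) = (-0.5i)·a + (0.866025)·b = (0.8394 - 0.1229i)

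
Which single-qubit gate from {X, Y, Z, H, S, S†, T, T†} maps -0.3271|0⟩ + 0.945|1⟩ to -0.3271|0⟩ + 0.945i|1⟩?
S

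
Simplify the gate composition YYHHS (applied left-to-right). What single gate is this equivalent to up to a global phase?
S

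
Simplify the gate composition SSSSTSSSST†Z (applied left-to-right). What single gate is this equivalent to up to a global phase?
Z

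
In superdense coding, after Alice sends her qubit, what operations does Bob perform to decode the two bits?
CNOT (Alice's qubit controls Bob's), then H on Alice's qubit, then measure both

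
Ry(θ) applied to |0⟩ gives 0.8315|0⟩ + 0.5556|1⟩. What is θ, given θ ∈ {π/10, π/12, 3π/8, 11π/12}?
3π/8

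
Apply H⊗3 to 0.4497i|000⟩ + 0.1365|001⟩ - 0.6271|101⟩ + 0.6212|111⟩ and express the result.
(0.04617 + 0.159i)|000⟩ + (-0.04617 + 0.159i)|001⟩ + (-0.3931 + 0.159i)|010⟩ + (0.3931 + 0.159i)|011⟩ + (0.05035 + 0.159i)|100⟩ + (-0.05035 + 0.159i)|101⟩ + (0.4896 + 0.159i)|110⟩ + (-0.4896 + 0.159i)|111⟩

H⊗3 gives amp(|y⟩) = (1/2√2) Σ_x (−1)^(x·y) amp(|x⟩), where x·y is the number of positions in which both x and y have a 1.
|000⟩: (0.4497i + 0.1365 - 0.6271 + 0.6212)/(2√2) = (0.04617 + 0.159i)
|001⟩: (0.4497i - 0.1365 + 0.6271 - 0.6212)/(2√2) = (-0.04617 + 0.159i)
|010⟩: (0.4497i + 0.1365 - 0.6271 - 0.6212)/(2√2) = (-0.3931 + 0.159i)
|011⟩: (0.4497i - 0.1365 + 0.6271 + 0.6212)/(2√2) = (0.3931 + 0.159i)
|100⟩: (0.4497i + 0.1365 + 0.6271 - 0.6212)/(2√2) = (0.05035 + 0.159i)
|101⟩: (0.4497i - 0.1365 - 0.6271 + 0.6212)/(2√2) = (-0.05035 + 0.159i)
|110⟩: (0.4497i + 0.1365 + 0.6271 + 0.6212)/(2√2) = (0.4896 + 0.159i)
|111⟩: (0.4497i - 0.1365 - 0.6271 - 0.6212)/(2√2) = (-0.4896 + 0.159i)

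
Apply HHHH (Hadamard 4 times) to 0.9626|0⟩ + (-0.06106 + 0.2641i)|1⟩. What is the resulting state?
0.9626|0⟩ + (-0.06106 + 0.2641i)|1⟩

H² = I, so an even number of Hadamards cancels: H^4 = I and the state is unchanged.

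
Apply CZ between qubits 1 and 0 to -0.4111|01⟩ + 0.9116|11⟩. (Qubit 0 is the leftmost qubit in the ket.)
-0.4111|01⟩ - 0.9116|11⟩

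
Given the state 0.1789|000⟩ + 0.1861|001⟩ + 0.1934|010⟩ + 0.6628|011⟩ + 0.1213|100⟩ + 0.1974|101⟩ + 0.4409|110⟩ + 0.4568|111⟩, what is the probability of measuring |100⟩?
0.01471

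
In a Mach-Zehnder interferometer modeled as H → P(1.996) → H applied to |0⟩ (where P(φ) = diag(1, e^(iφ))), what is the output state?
(0.2937 + 0.4555i)|0⟩ + (0.7063 - 0.4555i)|1⟩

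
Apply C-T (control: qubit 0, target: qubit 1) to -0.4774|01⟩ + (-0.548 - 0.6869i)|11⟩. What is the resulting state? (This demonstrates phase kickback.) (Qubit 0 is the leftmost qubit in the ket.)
-0.4774|01⟩ + (0.09822 - 0.8732i)|11⟩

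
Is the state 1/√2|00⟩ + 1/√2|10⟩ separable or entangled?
Separable

Writing the state as a|00⟩ + b|01⟩ + c|10⟩ + d|11⟩, it is a product state iff ad − bc = 0.
Here (a, b, c, d) = (1/√2, 0, 1/√2, 0): ad − bc = (1/√2)(0) − (0)(1/√2) = 0, so the state is separable.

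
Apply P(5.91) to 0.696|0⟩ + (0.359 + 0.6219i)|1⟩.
0.696|0⟩ + (0.561 + 0.4482i)|1⟩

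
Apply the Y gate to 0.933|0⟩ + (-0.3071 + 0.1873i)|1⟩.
(0.1873 + 0.3071i)|0⟩ + 0.933i|1⟩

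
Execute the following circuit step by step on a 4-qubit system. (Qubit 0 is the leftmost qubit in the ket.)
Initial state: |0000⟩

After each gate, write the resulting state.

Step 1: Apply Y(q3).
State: i|0001⟩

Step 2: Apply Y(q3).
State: |0000⟩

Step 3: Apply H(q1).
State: 1/√2|0000⟩ + 1/√2|0100⟩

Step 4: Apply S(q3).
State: 1/√2|0000⟩ + 1/√2|0100⟩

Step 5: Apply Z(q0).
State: 1/√2|0000⟩ + 1/√2|0100⟩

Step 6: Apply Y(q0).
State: (1/√2)i|1000⟩ + (1/√2)i|1100⟩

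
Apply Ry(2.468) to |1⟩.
-0.9438|0⟩ + 0.3305|1⟩

Ry(2.468) = [[cos(θ/2), −sin(θ/2)], [sin(θ/2), cos(θ/2)]]; θ = 2.468, cos(θ/2) ≈ 0.330465, sin(θ/2) ≈ 0.943818.
With a = amp(|0⟩) = 0 and b = amp(|1⟩) = 1:
new amp(|0⟩) = (0.330465)·a + (-0.943818)·b = -0.9438
new amp(|1⟩) = (0.943818)·a + (0.330465)·b = 0.3305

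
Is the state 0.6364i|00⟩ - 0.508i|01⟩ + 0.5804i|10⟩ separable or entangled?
Entangled

Writing the state as a|00⟩ + b|01⟩ + c|10⟩ + d|11⟩, it is a product state iff ad − bc = 0.
Here (a, b, c, d) = (0.6364i, -0.508i, 0.5804i, 0): ad − bc = (0.6364i)(0) − (-0.508i)(0.5804i) = -0.2948 ≠ 0, so the state is entangled.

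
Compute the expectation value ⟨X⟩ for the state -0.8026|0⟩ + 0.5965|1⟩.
-0.9575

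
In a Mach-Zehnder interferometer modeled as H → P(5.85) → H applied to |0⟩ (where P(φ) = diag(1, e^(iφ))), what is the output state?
(0.9538 - 0.2099i)|0⟩ + (0.04618 + 0.2099i)|1⟩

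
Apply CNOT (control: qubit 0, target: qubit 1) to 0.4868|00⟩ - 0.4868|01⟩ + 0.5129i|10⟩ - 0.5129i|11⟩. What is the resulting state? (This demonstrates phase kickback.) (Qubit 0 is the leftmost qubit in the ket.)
0.4868|00⟩ - 0.4868|01⟩ - 0.5129i|10⟩ + 0.5129i|11⟩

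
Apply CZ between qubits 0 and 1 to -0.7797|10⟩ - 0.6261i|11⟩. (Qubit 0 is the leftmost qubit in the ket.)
-0.7797|10⟩ + 0.6261i|11⟩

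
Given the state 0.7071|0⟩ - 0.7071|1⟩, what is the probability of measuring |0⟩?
0.5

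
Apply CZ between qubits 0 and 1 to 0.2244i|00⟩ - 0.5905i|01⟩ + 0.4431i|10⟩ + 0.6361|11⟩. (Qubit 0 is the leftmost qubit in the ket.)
0.2244i|00⟩ - 0.5905i|01⟩ + 0.4431i|10⟩ - 0.6361|11⟩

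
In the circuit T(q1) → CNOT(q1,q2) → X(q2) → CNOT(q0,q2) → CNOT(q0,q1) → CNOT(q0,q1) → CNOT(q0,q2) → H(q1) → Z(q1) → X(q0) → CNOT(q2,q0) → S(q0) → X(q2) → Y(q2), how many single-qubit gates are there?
8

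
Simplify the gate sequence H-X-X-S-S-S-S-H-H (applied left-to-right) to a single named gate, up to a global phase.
H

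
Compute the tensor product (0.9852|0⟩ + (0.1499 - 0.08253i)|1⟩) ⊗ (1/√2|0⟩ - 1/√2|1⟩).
0.6966|00⟩ - 0.6966|01⟩ + (0.106 - 0.05836i)|10⟩ + (-0.106 + 0.05836i)|11⟩

amp(|b₁b₂…⟩) = product of the factor amplitudes for bits b₁, b₂, …; only kets whose every factor amplitude is nonzero survive.
|00⟩: (0.9852)(1/√2) = 0.6966
|01⟩: (0.9852)(-1/√2) = -0.6966
|10⟩: (0.1499 - 0.08253i)(1/√2) = (0.106 - 0.05836i)
|11⟩: (0.1499 - 0.08253i)(-1/√2) = (-0.106 + 0.05836i)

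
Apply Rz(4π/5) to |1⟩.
(0.309 + 0.9511i)|1⟩

Rz(4π/5) = [[e^(−iθ/2), 0], [0, e^(iθ/2)]] with e^(±iθ/2) = cos(θ/2) ± i·sin(θ/2); θ = 4π/5, cos(θ/2) ≈ 0.309017, sin(θ/2) ≈ 0.951057.
With a = amp(|0⟩) = 0 and b = amp(|1⟩) = 1:
new amp(|0⟩) = (0.309017 - 0.951057i)·a = 0
new amp(|1⟩) = (0.309017 + 0.951057i)·b = (0.309 + 0.9511i)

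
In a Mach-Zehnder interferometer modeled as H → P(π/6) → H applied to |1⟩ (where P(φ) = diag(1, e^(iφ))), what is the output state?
(0.06699 - 0.25i)|0⟩ + (0.933 + 0.25i)|1⟩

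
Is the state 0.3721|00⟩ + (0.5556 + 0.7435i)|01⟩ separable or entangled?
Separable

Writing the state as a|00⟩ + b|01⟩ + c|10⟩ + d|11⟩, it is a product state iff ad − bc = 0.
Here (a, b, c, d) = (0.3721, (0.5556 + 0.7435i), 0, 0): ad − bc = (0.3721)(0) − (0.5556 + 0.7435i)(0) = 0, so the state is separable.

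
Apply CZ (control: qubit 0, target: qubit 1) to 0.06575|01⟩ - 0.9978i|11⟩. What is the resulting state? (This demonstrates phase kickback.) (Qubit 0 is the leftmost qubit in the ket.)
0.06575|01⟩ + 0.9978i|11⟩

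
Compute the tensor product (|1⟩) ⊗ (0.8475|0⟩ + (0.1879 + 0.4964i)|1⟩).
0.8475|10⟩ + (0.1879 + 0.4964i)|11⟩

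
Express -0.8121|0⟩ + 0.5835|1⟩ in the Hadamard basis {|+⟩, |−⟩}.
-0.1616|+⟩ - 0.9868|−⟩

With |ψ⟩ = α|0⟩ + β|1⟩, the Hadamard-basis coefficients are ⟨+|ψ⟩ = (α + β)/√2 and ⟨−|ψ⟩ = (α − β)/√2.
Here α = -0.8121, β = 0.5835: (α + β)/√2 = -0.1616, (α − β)/√2 = -0.9868.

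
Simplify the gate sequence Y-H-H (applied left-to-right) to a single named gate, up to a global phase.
Y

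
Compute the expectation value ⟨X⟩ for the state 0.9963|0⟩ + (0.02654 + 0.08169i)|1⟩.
0.05288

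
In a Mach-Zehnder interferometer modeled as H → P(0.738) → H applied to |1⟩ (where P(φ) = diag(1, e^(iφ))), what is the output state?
(0.1301 - 0.3364i)|0⟩ + (0.8699 + 0.3364i)|1⟩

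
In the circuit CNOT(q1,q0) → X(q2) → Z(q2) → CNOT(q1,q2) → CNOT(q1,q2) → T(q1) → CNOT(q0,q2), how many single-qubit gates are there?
3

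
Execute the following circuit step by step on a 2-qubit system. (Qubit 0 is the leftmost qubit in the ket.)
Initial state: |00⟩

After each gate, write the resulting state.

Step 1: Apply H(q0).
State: 1/√2|00⟩ + 1/√2|10⟩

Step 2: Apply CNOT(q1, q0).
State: 1/√2|00⟩ + 1/√2|10⟩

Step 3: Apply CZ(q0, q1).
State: 1/√2|00⟩ + 1/√2|10⟩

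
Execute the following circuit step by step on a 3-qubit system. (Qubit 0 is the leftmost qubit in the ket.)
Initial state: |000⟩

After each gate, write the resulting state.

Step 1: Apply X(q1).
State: |010⟩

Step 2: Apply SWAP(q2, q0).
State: |010⟩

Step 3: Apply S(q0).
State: |010⟩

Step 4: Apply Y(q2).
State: i|011⟩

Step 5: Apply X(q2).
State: i|010⟩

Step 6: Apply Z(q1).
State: -i|010⟩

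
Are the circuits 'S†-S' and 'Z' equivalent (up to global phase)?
No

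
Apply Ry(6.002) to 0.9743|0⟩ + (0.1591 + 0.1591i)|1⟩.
(-0.987 - 0.02229i)|0⟩ + (-0.021 - 0.1575i)|1⟩

Ry(6.002) = [[cos(θ/2), −sin(θ/2)], [sin(θ/2), cos(θ/2)]]; θ = 6.002, cos(θ/2) ≈ -0.990133, sin(θ/2) ≈ 0.14013.
With a = amp(|0⟩) = 0.9743 and b = amp(|1⟩) = (0.1591 + 0.1591i):
new amp(|0⟩) = (-0.990133)·a + (-0.14013)·b = (-0.987 - 0.02229i)
new amp(|1⟩) = (0.14013)·a + (-0.990133)·b = (-0.021 - 0.1575i)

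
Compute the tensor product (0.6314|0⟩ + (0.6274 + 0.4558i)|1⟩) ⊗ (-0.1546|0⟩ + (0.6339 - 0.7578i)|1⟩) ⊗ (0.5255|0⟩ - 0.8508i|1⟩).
-0.0513|000⟩ + 0.08305i|001⟩ + (0.2103 - 0.2514i)|010⟩ + (-0.4071 - 0.3405i)|011⟩ + (-0.05097 - 0.03703i)|100⟩ + (-0.05995 + 0.08252i)|101⟩ + (0.3905 - 0.09801i)|110⟩ + (-0.1587 - 0.6322i)|111⟩

amp(|b₁b₂…⟩) = product of the factor amplitudes for bits b₁, b₂, …; only kets whose every factor amplitude is nonzero survive.
|000⟩: (0.6314)(-0.1546)(0.5255) = -0.0513
|001⟩: (0.6314)(-0.1546)(-0.8508i) = 0.08305i
|010⟩: (0.6314)(0.6339 - 0.7578i)(0.5255) = (0.2103 - 0.2514i)
|011⟩: (0.6314)(0.6339 - 0.7578i)(-0.8508i) = (-0.4071 - 0.3405i)
|100⟩: (0.6274 + 0.4558i)(-0.1546)(0.5255) = (-0.05097 - 0.03703i)
|101⟩: (0.6274 + 0.4558i)(-0.1546)(-0.8508i) = (-0.05995 + 0.08252i)
|110⟩: (0.6274 + 0.4558i)(0.6339 - 0.7578i)(0.5255) = (0.3905 - 0.09801i)
|111⟩: (0.6274 + 0.4558i)(0.6339 - 0.7578i)(-0.8508i) = (-0.1587 - 0.6322i)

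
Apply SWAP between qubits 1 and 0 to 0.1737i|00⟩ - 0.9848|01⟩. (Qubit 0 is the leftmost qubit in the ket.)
0.1737i|00⟩ - 0.9848|10⟩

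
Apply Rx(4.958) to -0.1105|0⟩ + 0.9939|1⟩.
(0.08712 - 0.6114i)|0⟩ + (-0.7836 + 0.06798i)|1⟩

Rx(4.958) = [[cos(θ/2), −i·sin(θ/2)], [−i·sin(θ/2), cos(θ/2)]]; θ = 4.958, cos(θ/2) ≈ -0.7884, sin(θ/2) ≈ 0.615163.
With a = amp(|0⟩) = -0.1105 and b = amp(|1⟩) = 0.9939:
new amp(|0⟩) = (-0.7884)·a + (-0.615163i)·b = (0.08712 - 0.6114i)
new amp(|1⟩) = (-0.615163i)·a + (-0.7884)·b = (-0.7836 + 0.06798i)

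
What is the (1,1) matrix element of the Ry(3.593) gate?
-0.2238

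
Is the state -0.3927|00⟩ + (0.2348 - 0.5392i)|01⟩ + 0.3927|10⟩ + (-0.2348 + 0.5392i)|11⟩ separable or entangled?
Separable

Writing the state as a|00⟩ + b|01⟩ + c|10⟩ + d|11⟩, it is a product state iff ad − bc = 0.
Here (a, b, c, d) = (-0.3927, (0.2348 - 0.5392i), 0.3927, (-0.2348 + 0.5392i)): ad − bc = (-0.3927)(-0.2348 + 0.5392i) − (0.2348 - 0.5392i)(0.3927) = 0, so the state is separable.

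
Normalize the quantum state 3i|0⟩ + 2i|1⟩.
0.8321i|0⟩ + 0.5547i|1⟩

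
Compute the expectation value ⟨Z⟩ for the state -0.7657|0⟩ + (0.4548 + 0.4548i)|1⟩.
0.1726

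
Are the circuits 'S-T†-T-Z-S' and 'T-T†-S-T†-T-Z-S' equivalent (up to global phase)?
Yes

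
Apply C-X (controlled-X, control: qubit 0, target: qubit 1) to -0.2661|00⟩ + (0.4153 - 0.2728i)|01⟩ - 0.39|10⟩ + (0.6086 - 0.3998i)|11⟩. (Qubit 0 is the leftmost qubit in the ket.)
-0.2661|00⟩ + (0.4153 - 0.2728i)|01⟩ + (0.6086 - 0.3998i)|10⟩ - 0.39|11⟩

C-X leaves the control-|0⟩ kets |00⟩, |01⟩ unchanged and applies X to qubit 1 on the control-|1⟩ pair (|10⟩, |11⟩).
X = [[0, 1], [1, 0]].
With a = amp(|10⟩) = -0.39 and b = amp(|11⟩) = (0.6086 - 0.3998i):
new amp(|10⟩) = (1)·b = (0.6086 - 0.3998i)
new amp(|11⟩) = (1)·a = -0.39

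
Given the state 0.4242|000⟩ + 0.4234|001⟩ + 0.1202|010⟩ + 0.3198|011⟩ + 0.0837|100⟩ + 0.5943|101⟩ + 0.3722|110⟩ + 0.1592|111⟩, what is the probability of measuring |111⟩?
0.02534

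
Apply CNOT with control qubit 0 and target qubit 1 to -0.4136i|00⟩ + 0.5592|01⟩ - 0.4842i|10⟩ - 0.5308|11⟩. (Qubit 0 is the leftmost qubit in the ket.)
-0.4136i|00⟩ + 0.5592|01⟩ - 0.5308|10⟩ - 0.4842i|11⟩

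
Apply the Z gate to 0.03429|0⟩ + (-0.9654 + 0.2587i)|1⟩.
0.03429|0⟩ + (0.9654 - 0.2587i)|1⟩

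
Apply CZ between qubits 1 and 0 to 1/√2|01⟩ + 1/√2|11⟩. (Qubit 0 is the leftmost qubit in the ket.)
1/√2|01⟩ - 1/√2|11⟩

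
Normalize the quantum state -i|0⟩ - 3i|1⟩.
-0.3162i|0⟩ - 0.9487i|1⟩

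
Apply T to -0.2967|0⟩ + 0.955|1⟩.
-0.2967|0⟩ + (0.6753 + 0.6753i)|1⟩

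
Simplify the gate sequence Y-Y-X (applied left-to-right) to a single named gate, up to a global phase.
X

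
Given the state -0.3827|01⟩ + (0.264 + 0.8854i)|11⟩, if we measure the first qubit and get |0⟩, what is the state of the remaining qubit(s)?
-|1⟩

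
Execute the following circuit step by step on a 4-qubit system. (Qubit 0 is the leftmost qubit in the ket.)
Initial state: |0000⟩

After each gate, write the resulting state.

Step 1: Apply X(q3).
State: |0001⟩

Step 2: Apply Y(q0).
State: i|1001⟩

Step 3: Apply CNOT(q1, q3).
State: i|1001⟩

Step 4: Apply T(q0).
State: (-1/√2 + (1/√2)i)|1001⟩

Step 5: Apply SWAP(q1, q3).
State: (-1/√2 + (1/√2)i)|1100⟩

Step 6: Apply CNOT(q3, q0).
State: (-1/√2 + (1/√2)i)|1100⟩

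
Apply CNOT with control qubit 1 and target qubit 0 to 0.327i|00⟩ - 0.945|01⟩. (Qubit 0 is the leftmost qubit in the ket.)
0.327i|00⟩ - 0.945|11⟩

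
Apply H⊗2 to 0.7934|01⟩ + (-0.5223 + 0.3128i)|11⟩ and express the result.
(0.1356 + 0.1564i)|00⟩ + (-0.1356 - 0.1564i)|01⟩ + (0.6579 - 0.1564i)|10⟩ + (-0.6579 + 0.1564i)|11⟩

H⊗2 gives amp(|y⟩) = (1/2) Σ_x (−1)^(x·y) amp(|x⟩), where x·y is the number of positions in which both x and y have a 1.
|00⟩: (0.7934 + (-0.5223 + 0.3128i))/2 = (0.1356 + 0.1564i)
|01⟩: (-0.7934 - (-0.5223 + 0.3128i))/2 = (-0.1356 - 0.1564i)
|10⟩: (0.7934 - (-0.5223 + 0.3128i))/2 = (0.6579 - 0.1564i)
|11⟩: (-0.7934 + (-0.5223 + 0.3128i))/2 = (-0.6579 + 0.1564i)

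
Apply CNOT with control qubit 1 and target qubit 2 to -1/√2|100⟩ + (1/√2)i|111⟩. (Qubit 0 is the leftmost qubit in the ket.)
-1/√2|100⟩ + (1/√2)i|110⟩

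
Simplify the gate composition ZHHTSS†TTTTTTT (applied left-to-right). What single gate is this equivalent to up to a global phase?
Z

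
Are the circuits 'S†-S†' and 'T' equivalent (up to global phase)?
No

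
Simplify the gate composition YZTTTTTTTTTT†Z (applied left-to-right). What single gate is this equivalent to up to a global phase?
Y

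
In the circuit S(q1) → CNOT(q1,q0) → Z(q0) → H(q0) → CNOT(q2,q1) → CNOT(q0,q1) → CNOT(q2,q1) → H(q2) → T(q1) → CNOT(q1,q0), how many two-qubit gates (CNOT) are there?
5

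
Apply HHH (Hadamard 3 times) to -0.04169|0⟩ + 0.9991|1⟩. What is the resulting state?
0.677|0⟩ - 0.7359|1⟩

H² = I, so H^3 = H: a single Hadamard. With (a, b) = (-0.04169, 0.9991), H gives ((a + b)/√2, (a − b)/√2) = (0.677, -0.7359).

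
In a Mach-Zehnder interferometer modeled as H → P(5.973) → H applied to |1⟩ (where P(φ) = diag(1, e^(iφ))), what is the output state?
(0.02386 + 0.1526i)|0⟩ + (0.9761 - 0.1526i)|1⟩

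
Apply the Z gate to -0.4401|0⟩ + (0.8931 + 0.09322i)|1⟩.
-0.4401|0⟩ + (-0.8931 - 0.09322i)|1⟩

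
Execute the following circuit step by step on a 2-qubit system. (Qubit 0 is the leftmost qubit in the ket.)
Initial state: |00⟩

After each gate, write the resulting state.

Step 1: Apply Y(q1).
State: i|01⟩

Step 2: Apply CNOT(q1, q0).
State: i|11⟩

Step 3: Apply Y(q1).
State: |10⟩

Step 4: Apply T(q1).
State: |10⟩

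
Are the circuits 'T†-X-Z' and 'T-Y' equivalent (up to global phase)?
No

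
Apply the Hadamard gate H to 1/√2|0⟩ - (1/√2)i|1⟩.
(1/2 - (1/2)i)|0⟩ + (1/2 + (1/2)i)|1⟩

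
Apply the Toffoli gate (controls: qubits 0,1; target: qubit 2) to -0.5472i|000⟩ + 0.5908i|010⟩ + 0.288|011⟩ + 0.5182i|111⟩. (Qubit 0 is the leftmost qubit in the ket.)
-0.5472i|000⟩ + 0.5908i|010⟩ + 0.288|011⟩ + 0.5182i|110⟩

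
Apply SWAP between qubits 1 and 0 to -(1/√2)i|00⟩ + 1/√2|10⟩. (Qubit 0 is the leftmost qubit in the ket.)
-(1/√2)i|00⟩ + 1/√2|01⟩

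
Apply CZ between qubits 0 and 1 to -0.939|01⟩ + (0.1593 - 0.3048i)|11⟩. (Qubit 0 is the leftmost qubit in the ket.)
-0.939|01⟩ + (-0.1593 + 0.3048i)|11⟩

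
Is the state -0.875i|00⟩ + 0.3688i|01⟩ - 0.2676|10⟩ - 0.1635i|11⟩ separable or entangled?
Entangled

Writing the state as a|00⟩ + b|01⟩ + c|10⟩ + d|11⟩, it is a product state iff ad − bc = 0.
Here (a, b, c, d) = (-0.875i, 0.3688i, -0.2676, -0.1635i): ad − bc = (-0.875i)(-0.1635i) − (0.3688i)(-0.2676) = (-0.1431 + 0.09869i) ≠ 0, so the state is entangled.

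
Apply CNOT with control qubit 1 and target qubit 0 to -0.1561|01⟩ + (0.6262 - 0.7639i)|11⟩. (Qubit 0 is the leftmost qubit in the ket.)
(0.6262 - 0.7639i)|01⟩ - 0.1561|11⟩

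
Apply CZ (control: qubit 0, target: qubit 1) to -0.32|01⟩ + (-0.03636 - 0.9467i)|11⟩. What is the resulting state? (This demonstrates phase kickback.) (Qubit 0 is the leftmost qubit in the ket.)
-0.32|01⟩ + (0.03636 + 0.9467i)|11⟩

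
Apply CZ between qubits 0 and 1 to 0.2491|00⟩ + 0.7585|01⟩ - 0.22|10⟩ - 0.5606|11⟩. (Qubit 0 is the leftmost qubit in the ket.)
0.2491|00⟩ + 0.7585|01⟩ - 0.22|10⟩ + 0.5606|11⟩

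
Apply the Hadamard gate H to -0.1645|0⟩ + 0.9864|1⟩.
0.5812|0⟩ - 0.8138|1⟩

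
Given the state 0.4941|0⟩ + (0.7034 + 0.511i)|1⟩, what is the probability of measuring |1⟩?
0.7559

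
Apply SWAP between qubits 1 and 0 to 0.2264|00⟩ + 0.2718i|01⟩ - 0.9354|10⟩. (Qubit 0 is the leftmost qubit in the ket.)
0.2264|00⟩ - 0.9354|01⟩ + 0.2718i|10⟩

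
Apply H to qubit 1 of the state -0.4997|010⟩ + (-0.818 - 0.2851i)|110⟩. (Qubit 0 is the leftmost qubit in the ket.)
-0.3533|000⟩ + 0.3533|010⟩ + (-0.5784 - 0.2016i)|100⟩ + (0.5784 + 0.2016i)|110⟩

H on qubit 1 mixes each pair of kets that differ only in qubit 1: amplitudes (a, b) of (|…0…⟩, |…1…⟩) become ((a + b)/√2, (a − b)/√2). Kets absent from the input have amplitude 0.
(|000⟩, |010⟩): (a, b) = (0, -0.4997) → (-0.3533, 0.3533)
(|100⟩, |110⟩): (a, b) = (0, (-0.818 - 0.2851i)) → ((-0.5784 - 0.2016i), (0.5784 + 0.2016i))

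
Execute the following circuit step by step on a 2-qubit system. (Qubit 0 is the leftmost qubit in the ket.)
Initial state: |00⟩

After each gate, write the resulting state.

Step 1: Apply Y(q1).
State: i|01⟩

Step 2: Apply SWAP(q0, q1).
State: i|10⟩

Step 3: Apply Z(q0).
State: -i|10⟩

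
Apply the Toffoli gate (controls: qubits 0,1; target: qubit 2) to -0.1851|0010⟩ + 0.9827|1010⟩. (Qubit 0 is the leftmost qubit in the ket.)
-0.1851|0010⟩ + 0.9827|1010⟩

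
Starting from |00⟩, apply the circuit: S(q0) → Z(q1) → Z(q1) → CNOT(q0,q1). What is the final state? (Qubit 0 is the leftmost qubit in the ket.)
|00⟩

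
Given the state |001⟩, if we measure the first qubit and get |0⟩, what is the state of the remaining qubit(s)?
|01⟩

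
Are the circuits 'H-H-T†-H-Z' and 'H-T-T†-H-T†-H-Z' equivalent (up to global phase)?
Yes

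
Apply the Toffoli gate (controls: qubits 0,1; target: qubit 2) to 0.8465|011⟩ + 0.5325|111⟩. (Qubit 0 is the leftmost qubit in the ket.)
0.8465|011⟩ + 0.5325|110⟩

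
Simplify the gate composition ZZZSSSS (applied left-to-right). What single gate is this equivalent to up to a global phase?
Z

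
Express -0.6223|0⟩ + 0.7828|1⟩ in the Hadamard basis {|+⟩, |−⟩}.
0.1135|+⟩ - 0.9936|−⟩

With |ψ⟩ = α|0⟩ + β|1⟩, the Hadamard-basis coefficients are ⟨+|ψ⟩ = (α + β)/√2 and ⟨−|ψ⟩ = (α − β)/√2.
Here α = -0.6223, β = 0.7828: (α + β)/√2 = 0.1135, (α − β)/√2 = -0.9936.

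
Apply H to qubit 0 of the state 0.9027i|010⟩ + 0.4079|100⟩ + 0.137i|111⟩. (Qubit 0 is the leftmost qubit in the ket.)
0.2884|000⟩ + 0.6383i|010⟩ + 0.09687i|011⟩ - 0.2884|100⟩ + 0.6383i|110⟩ - 0.09687i|111⟩

H on qubit 0 mixes each pair of kets that differ only in qubit 0: amplitudes (a, b) of (|…0…⟩, |…1…⟩) become ((a + b)/√2, (a − b)/√2). Kets absent from the input have amplitude 0.
(|000⟩, |100⟩): (a, b) = (0, 0.4079) → (0.2884, -0.2884)
(|010⟩, |110⟩): (a, b) = (0.9027i, 0) → (0.6383i, 0.6383i)
(|011⟩, |111⟩): (a, b) = (0, 0.137i) → (0.09687i, -0.09687i)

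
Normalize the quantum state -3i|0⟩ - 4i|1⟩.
-0.6i|0⟩ - 0.8i|1⟩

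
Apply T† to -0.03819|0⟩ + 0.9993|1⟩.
-0.03819|0⟩ + (0.7066 - 0.7066i)|1⟩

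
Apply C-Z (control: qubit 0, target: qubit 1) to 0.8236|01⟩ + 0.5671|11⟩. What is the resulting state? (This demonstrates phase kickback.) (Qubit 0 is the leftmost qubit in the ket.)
0.8236|01⟩ - 0.5671|11⟩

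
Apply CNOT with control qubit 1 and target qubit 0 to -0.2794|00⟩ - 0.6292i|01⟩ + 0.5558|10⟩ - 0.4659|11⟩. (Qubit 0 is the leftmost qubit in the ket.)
-0.2794|00⟩ - 0.4659|01⟩ + 0.5558|10⟩ - 0.6292i|11⟩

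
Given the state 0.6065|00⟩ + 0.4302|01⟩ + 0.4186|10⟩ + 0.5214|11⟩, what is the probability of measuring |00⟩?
0.3678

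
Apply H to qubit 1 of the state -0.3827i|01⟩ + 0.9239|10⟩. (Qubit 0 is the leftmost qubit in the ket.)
-0.2706i|00⟩ + 0.2706i|01⟩ + 0.6533|10⟩ + 0.6533|11⟩

H on qubit 1 mixes each pair of kets that differ only in qubit 1: amplitudes (a, b) of (|…0…⟩, |…1…⟩) become ((a + b)/√2, (a − b)/√2). Kets absent from the input have amplitude 0.
(|00⟩, |01⟩): (a, b) = (0, -0.3827i) → (-0.2706i, 0.2706i)
(|10⟩, |11⟩): (a, b) = (0.9239, 0) → (0.6533, 0.6533)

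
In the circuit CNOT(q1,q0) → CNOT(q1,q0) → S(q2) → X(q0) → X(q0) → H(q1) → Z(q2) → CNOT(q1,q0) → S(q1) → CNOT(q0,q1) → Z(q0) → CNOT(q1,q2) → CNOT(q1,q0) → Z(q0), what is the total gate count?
14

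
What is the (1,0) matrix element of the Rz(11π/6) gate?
0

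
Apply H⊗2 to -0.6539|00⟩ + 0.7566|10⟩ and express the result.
0.05135|00⟩ + 0.05135|01⟩ - 0.7053|10⟩ - 0.7053|11⟩

H⊗2 gives amp(|y⟩) = (1/2) Σ_x (−1)^(x·y) amp(|x⟩), where x·y is the number of positions in which both x and y have a 1.
|00⟩: (-0.6539 + 0.7566)/2 = 0.05135
|01⟩: (-0.6539 + 0.7566)/2 = 0.05135
|10⟩: (-0.6539 - 0.7566)/2 = -0.7053
|11⟩: (-0.6539 - 0.7566)/2 = -0.7053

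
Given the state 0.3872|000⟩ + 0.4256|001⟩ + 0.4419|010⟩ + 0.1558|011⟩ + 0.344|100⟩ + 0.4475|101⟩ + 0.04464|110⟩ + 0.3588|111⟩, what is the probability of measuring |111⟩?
0.1287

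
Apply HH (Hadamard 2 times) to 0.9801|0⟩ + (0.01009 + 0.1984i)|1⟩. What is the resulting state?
0.9801|0⟩ + (0.01009 + 0.1984i)|1⟩

H² = I, so an even number of Hadamards cancels: H^2 = I and the state is unchanged.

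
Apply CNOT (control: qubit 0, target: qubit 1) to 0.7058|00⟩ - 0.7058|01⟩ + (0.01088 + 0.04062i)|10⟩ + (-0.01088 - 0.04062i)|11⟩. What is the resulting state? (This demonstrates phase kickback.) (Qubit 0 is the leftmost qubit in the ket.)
0.7058|00⟩ - 0.7058|01⟩ + (-0.01088 - 0.04062i)|10⟩ + (0.01088 + 0.04062i)|11⟩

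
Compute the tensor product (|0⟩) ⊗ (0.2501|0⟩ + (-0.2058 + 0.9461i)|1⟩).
0.2501|00⟩ + (-0.2058 + 0.9461i)|01⟩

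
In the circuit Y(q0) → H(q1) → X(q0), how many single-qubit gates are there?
3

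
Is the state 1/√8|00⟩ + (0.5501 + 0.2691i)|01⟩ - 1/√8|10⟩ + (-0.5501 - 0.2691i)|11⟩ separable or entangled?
Separable

Writing the state as a|00⟩ + b|01⟩ + c|10⟩ + d|11⟩, it is a product state iff ad − bc = 0.
Here (a, b, c, d) = (1/√8, (0.5501 + 0.2691i), -1/√8, (-0.5501 - 0.2691i)): ad − bc = (1/√8)(-0.5501 - 0.2691i) − (0.5501 + 0.2691i)(-1/√8) = 0, so the state is separable.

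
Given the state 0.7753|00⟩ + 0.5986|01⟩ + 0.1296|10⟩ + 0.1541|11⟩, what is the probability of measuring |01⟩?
0.3583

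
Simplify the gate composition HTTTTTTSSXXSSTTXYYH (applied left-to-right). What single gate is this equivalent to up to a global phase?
Z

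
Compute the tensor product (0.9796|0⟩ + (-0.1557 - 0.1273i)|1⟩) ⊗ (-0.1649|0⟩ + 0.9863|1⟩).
-0.1615|00⟩ + 0.9662|01⟩ + (0.02567 + 0.02099i)|10⟩ + (-0.1536 - 0.1256i)|11⟩

amp(|b₁b₂…⟩) = product of the factor amplitudes for bits b₁, b₂, …; only kets whose every factor amplitude is nonzero survive.
|00⟩: (0.9796)(-0.1649) = -0.1615
|01⟩: (0.9796)(0.9863) = 0.9662
|10⟩: (-0.1557 - 0.1273i)(-0.1649) = (0.02567 + 0.02099i)
|11⟩: (-0.1557 - 0.1273i)(0.9863) = (-0.1536 - 0.1256i)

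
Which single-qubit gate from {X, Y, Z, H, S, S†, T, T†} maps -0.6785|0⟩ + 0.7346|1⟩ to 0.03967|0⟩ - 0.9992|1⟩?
H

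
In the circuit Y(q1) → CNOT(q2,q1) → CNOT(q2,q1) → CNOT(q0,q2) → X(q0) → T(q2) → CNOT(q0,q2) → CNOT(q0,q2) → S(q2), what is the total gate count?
9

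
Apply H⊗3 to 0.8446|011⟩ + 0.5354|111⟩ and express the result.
0.4879|000⟩ - 0.4879|001⟩ - 0.4879|010⟩ + 0.4879|011⟩ + 0.1093|100⟩ - 0.1093|101⟩ - 0.1093|110⟩ + 0.1093|111⟩

H⊗3 gives amp(|y⟩) = (1/2√2) Σ_x (−1)^(x·y) amp(|x⟩), where x·y is the number of positions in which both x and y have a 1.
|000⟩: (0.8446 + 0.5354)/(2√2) = 0.4879
|001⟩: (-0.8446 - 0.5354)/(2√2) = -0.4879
|010⟩: (-0.8446 - 0.5354)/(2√2) = -0.4879
|011⟩: (0.8446 + 0.5354)/(2√2) = 0.4879
|100⟩: (0.8446 - 0.5354)/(2√2) = 0.1093
|101⟩: (-0.8446 + 0.5354)/(2√2) = -0.1093
|110⟩: (-0.8446 + 0.5354)/(2√2) = -0.1093
|111⟩: (0.8446 - 0.5354)/(2√2) = 0.1093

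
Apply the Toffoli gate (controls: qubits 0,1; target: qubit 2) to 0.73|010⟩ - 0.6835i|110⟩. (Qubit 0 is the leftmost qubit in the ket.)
0.73|010⟩ - 0.6835i|111⟩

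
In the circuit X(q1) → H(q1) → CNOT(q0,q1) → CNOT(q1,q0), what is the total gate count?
4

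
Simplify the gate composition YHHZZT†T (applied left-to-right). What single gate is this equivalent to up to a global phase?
Y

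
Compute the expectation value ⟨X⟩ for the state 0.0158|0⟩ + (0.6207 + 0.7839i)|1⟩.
0.01961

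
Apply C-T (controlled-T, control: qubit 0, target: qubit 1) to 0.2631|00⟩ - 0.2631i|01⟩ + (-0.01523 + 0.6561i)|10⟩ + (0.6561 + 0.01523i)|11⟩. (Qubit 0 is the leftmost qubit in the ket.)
0.2631|00⟩ - 0.2631i|01⟩ + (-0.01523 + 0.6561i)|10⟩ + (0.4532 + 0.4747i)|11⟩

C-T leaves the control-|0⟩ kets |00⟩, |01⟩ unchanged and applies T to qubit 1 on the control-|1⟩ pair (|10⟩, |11⟩).
T = [[1, 0], [0, (1/√2 + (1/√2)i)]].
With a = amp(|10⟩) = (-0.01523 + 0.6561i) and b = amp(|11⟩) = (0.6561 + 0.01523i):
new amp(|10⟩) = (1)·a = (-0.01523 + 0.6561i)
new amp(|11⟩) = (1/√2 + (1/√2)i)·b = (0.4532 + 0.4747i)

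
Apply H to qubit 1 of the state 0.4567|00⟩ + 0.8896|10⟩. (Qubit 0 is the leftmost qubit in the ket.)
0.3229|00⟩ + 0.3229|01⟩ + 0.629|10⟩ + 0.629|11⟩

H on qubit 1 mixes each pair of kets that differ only in qubit 1: amplitudes (a, b) of (|…0…⟩, |…1…⟩) become ((a + b)/√2, (a − b)/√2). Kets absent from the input have amplitude 0.
(|00⟩, |01⟩): (a, b) = (0.4567, 0) → (0.3229, 0.3229)
(|10⟩, |11⟩): (a, b) = (0.8896, 0) → (0.629, 0.629)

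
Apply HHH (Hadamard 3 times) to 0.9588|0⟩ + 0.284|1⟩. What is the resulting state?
0.8788|0⟩ + 0.4772|1⟩

H² = I, so H^3 = H: a single Hadamard. With (a, b) = (0.9588, 0.284), H gives ((a + b)/√2, (a − b)/√2) = (0.8788, 0.4772).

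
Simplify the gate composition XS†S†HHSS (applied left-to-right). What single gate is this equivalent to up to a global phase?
X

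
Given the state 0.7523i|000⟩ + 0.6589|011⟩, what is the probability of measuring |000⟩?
0.566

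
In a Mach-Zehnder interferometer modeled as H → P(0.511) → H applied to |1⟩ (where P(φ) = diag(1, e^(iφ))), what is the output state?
(0.06387 - 0.2445i)|0⟩ + (0.9361 + 0.2445i)|1⟩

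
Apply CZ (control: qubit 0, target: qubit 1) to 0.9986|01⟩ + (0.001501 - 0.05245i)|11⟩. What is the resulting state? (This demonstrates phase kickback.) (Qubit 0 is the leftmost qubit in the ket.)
0.9986|01⟩ + (-0.001501 + 0.05245i)|11⟩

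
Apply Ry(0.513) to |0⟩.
0.9673|0⟩ + 0.2537|1⟩

Ry(0.513) = [[cos(θ/2), −sin(θ/2)], [sin(θ/2), cos(θ/2)]]; θ = 0.513, cos(θ/2) ≈ 0.967284, sin(θ/2) ≈ 0.253697.
With a = amp(|0⟩) = 1 and b = amp(|1⟩) = 0:
new amp(|0⟩) = (0.967284)·a + (-0.253697)·b = 0.9673
new amp(|1⟩) = (0.253697)·a + (0.967284)·b = 0.2537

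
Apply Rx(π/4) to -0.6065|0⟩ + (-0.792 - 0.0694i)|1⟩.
(-0.5869 + 0.3031i)|0⟩ + (-0.7317 + 0.168i)|1⟩

Rx(π/4) = [[cos(θ/2), −i·sin(θ/2)], [−i·sin(θ/2), cos(θ/2)]]; θ = π/4, cos(θ/2) ≈ 0.92388, sin(θ/2) ≈ 0.382683.
With a = amp(|0⟩) = -0.6065 and b = amp(|1⟩) = (-0.792 - 0.0694i):
new amp(|0⟩) = (0.92388)·a + (-0.382683i)·b = (-0.5869 + 0.3031i)
new amp(|1⟩) = (-0.382683i)·a + (0.92388)·b = (-0.7317 + 0.168i)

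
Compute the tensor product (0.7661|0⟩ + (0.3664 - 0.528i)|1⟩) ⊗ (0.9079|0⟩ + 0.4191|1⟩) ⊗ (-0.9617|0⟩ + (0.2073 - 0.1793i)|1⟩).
-0.6689|000⟩ + (0.1442 - 0.1247i)|001⟩ - 0.3088|010⟩ + (0.06656 - 0.05757i)|011⟩ + (-0.3199 + 0.461i)|100⟩ + (-0.01699 - 0.159i)|101⟩ + (-0.1477 + 0.2128i)|110⟩ + (-0.007844 - 0.07341i)|111⟩

amp(|b₁b₂…⟩) = product of the factor amplitudes for bits b₁, b₂, …; only kets whose every factor amplitude is nonzero survive.
|000⟩: (0.7661)(0.9079)(-0.9617) = -0.6689
|001⟩: (0.7661)(0.9079)(0.2073 - 0.1793i) = (0.1442 - 0.1247i)
|010⟩: (0.7661)(0.4191)(-0.9617) = -0.3088
|011⟩: (0.7661)(0.4191)(0.2073 - 0.1793i) = (0.06656 - 0.05757i)
|100⟩: (0.3664 - 0.528i)(0.9079)(-0.9617) = (-0.3199 + 0.461i)
|101⟩: (0.3664 - 0.528i)(0.9079)(0.2073 - 0.1793i) = (-0.01699 - 0.159i)
|110⟩: (0.3664 - 0.528i)(0.4191)(-0.9617) = (-0.1477 + 0.2128i)
|111⟩: (0.3664 - 0.528i)(0.4191)(0.2073 - 0.1793i) = (-0.007844 - 0.07341i)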